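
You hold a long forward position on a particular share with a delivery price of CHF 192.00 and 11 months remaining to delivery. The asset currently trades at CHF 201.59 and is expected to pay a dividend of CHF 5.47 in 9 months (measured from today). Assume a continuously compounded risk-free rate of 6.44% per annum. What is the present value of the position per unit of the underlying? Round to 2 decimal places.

PV(remaining dividends) I = 5.47·e^(−0.0644·9/12) = 5.2121
Current forward F = (S − I)·e^(rT) = (201.59 − 5.2121)·e^(0.0644·11/12) = 196.3779 × 1.060811 = 208.3198
Value (long) = (F − K)·e^(−rT) = (208.3198 − 192.00) × 0.942675 = 15.3843
Value = CHF 15.38

CHF 15.38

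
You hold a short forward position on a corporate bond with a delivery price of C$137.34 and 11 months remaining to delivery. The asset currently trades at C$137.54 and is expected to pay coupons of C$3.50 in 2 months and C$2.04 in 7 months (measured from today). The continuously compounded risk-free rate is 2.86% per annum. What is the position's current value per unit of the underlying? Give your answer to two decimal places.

PV(remaining coupons) I = 3.50·e^(−0.0286·2/12) + 2.04·e^(−0.0286·7/12) = 5.4896
Current forward F = (S − I)·e^(rT) = (137.54 − 5.4896)·e^(0.0286·11/12) = 132.0504 × 1.026563 = 135.5581
Value (long) = (F − K)·e^(−rT) = (135.5581 − 137.34) × 0.974124 = -1.7358
Short position value = −(long value) = C$1.74

C$1.74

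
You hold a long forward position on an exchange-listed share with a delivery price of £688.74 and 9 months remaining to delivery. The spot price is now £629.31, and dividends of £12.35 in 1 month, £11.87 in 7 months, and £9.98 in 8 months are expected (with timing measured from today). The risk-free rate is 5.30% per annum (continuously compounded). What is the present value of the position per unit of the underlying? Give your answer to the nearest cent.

-£66.03

PV(remaining dividends) I = 12.35·e^(−0.0530·1/12) + 11.87·e^(−0.0530·7/12) + 9.98·e^(−0.0530·8/12) = 33.4377
Current forward F = (S − I)·e^(rT) = (629.31 − 33.4377)·e^(0.0530·9/12) = 595.8723 × 1.040551 = 620.0355
Value (long) = (F − K)·e^(−rT) = (620.0355 − 688.74) × 0.961030 = -66.0271
Value = -£66.03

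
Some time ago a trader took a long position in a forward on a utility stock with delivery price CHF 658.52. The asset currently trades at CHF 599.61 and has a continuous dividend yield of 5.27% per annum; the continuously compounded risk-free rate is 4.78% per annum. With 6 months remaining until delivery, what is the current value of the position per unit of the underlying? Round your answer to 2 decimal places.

Current fair forward for the remaining 6 months: F = S·e^((r − q)·T), (r − q) = 0.0478 − 0.0527 = -0.0049
F = 599.61 · e^(-0.0049 × 6/12) = 599.61 × 0.997553 = 598.1428
Value of long forward = (F − K)·e^(−rT) = (598.1428 − 658.52) · e^(−0.0478·6/12)
= -60.3772 × 0.976383 = -58.95

-CHF 58.95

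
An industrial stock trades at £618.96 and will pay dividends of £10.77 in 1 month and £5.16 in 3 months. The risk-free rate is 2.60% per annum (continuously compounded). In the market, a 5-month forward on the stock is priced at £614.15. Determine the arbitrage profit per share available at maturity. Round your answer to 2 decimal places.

£4.49 per share

PV(dividends) I = 10.77·e^(−0.0260·1/12) + 5.16·e^(−0.0260·3/12) = 15.8733
Fair forward F* = (S − I)·e^(rT) = (618.96 − 15.8733)·e^0.010833 = 603.0867 × 1.010892 = 609.6555
Market £614.15 > fair 609.6555: forward overpriced → cash-and-carry (borrow at r, buy the stock and collect the dividends, short the forward).
Profit at T = |F_mkt − F*| = |614.15 − 609.6555| = £4.49 per share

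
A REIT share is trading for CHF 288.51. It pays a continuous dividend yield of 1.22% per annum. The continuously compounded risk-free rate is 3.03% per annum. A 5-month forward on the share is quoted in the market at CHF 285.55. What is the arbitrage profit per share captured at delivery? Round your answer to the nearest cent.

Fair forward: F* = S·e^(carry·T), with carry = (r − q) = 0.0303 − 0.0122 = 0.0181
F* = 288.51 · e^(0.0181 × 5/12) = 288.51 · e^0.007542 = 288.51 × 1.007571 = CHF 290.6943
Market CHF 285.55 < fair CHF 290.6943: forward underpriced → reverse cash-and-carry (short spot, go long the forward).
At maturity, profit = |F_mkt − F*| = |285.55 − 290.6943| = CHF 5.14 per share

CHF 5.14 per share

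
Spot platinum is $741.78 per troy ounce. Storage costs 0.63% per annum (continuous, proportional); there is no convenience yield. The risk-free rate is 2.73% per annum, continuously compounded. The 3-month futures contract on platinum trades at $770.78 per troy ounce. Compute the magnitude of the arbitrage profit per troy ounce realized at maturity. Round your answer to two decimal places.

Fair futures: F* = S·e^(carry·T), with carry = (r + u) = 0.0273 + 0.0063 = 0.0336
F* = 741.78 · e^(0.0336 × 3/12) = 741.78 · e^0.008400 = 741.78 × 1.008435 = $748.0369
Market $770.78 > fair $748.0369: forward overpriced → cash-and-carry (buy spot, short the forward).
At maturity, profit = |F_mkt − F*| = |770.78 − 748.0369| = $22.74 per troy ounce

$22.74 per troy ounce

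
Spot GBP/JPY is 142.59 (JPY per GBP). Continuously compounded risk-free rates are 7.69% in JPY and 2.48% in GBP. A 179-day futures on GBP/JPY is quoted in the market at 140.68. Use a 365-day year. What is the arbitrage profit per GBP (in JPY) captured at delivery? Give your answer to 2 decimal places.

Fair futures: F* = S·e^(carry·T), with carry = (r_JPY − r_GBP) = 0.0769 − 0.0248 = 0.0521
F* = 142.59 · e^(0.0521 × 179/365) = 142.59 · e^0.025550 = 142.59 × 1.025879 = 146.2801
Market 140.68 < fair 146.2801: forward underpriced → reverse cash-and-carry (short spot, go long the forward).
At maturity, profit = |F_mkt − F*| = |140.68 − 146.2801| = 5.60 per GBP (in JPY)

5.60 per GBP (in JPY)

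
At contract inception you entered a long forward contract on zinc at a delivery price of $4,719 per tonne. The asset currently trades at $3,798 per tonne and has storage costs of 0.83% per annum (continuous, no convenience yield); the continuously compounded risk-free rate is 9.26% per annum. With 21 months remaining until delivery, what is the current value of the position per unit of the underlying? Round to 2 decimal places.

Current fair forward for the remaining 21 months: F = S·e^((r + u)·T), (r + u) = 0.0926 + 0.0083 = 0.1009
F = 3798 · e^(0.1009 × 21/12) = 3798 × 1.19312391 = 4531.4846
Value of long forward = (F − K)·e^(−rT) = (4531.4846 − 4719) · e^(−0.0926·21/12)
= -187.5154 × 0.85039868 = -159.46

-$159.46 per tonne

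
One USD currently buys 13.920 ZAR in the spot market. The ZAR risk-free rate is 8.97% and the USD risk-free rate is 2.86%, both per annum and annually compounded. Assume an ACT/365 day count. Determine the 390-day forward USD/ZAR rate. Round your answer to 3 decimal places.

14.805

By covered interest parity, F = S · (1+r_ZAR)^T / (1+r_USD)^T
= 13.920 × 1.096130 / 1.030589 = 13.920 × 1.063596
F = 14.805 ZAR per USD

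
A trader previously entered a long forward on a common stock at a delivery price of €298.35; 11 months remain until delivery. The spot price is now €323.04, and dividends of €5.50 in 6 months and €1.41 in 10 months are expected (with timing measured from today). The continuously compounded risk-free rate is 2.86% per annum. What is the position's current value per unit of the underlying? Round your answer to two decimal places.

PV(remaining dividends) I = 5.50·e^(−0.0286·6/12) + 1.41·e^(−0.0286·10/12) = 6.7987
Current forward F = (S − I)·e^(rT) = (323.04 − 6.7987)·e^(0.0286·11/12) = 316.2413 × 1.026563 = 324.6416
Value (long) = (F − K)·e^(−rT) = (324.6416 − 298.35) × 0.974124 = 25.6113
Value = €25.61

€25.61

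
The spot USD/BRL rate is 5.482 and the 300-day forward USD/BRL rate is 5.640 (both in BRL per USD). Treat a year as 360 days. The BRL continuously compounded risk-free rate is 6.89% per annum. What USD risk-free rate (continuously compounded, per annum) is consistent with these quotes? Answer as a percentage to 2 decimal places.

F = S·e^((r_BRL − r_USD)T) ⇒ r_USD = r_BRL − ln(F/S)/T
ln(5.640/5.482) = 0.028414; /(300/360) = 0.034097
r_USD = 0.0689 − 0.034097 = 0.034803
r_USD = 3.48%

3.48%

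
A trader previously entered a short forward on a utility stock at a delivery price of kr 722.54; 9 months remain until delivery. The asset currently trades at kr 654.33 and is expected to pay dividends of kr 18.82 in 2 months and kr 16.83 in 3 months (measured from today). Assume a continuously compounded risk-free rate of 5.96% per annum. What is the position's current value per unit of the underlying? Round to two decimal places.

kr 71.84

PV(remaining dividends) I = 18.82·e^(−0.0596·2/12) + 16.83·e^(−0.0596·3/12) = 35.2151
Current forward F = (S − I)·e^(rT) = (654.33 − 35.2151)·e^(0.0596·9/12) = 619.1149 × 1.045714 = 647.4171
Value (long) = (F − K)·e^(−rT) = (647.4171 − 722.54) × 0.956284 = -71.8388
Short position value = −(long value) = kr 71.84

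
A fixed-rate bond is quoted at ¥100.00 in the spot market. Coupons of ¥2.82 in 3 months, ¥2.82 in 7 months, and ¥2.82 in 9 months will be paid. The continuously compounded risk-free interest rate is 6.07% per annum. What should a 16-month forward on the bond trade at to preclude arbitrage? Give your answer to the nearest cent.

¥99.55

PV(coupons) I = 2.82·e^(−0.0607·3/12) + 2.82·e^(−0.0607·7/12) + 2.82·e^(−0.0607·9/12)
I = 2.7775 + 2.7219 + 2.6945 = 8.1939
F = (S − I)·e^(rT) = (100.00 − 8.1939) · e^(0.0607·16/12)
= 91.8061 · e^0.080933 = 91.8061 × 1.084298 = ¥99.55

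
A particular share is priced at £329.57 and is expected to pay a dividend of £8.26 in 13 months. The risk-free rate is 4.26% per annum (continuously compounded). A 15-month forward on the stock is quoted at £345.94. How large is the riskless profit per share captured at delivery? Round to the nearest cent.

£6.66 per share

PV(dividends) I = 8.26·e^(−0.0426·13/12) = 7.8875
Fair forward F* = (S − I)·e^(rT) = (329.57 − 7.8875)·e^0.053250 = 321.6825 × 1.054693 = 339.2763
Market £345.94 > fair 339.2763: forward overpriced → cash-and-carry (borrow at r, buy the stock and collect the dividends, short the forward).
Profit at T = |F_mkt − F*| = |345.94 − 339.2763| = £6.66 per share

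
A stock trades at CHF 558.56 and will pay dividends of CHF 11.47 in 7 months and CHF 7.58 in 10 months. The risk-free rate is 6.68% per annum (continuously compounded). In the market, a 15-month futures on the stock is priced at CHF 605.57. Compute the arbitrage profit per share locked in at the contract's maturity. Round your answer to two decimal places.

PV(dividends) I = 11.47·e^(−0.0668·7/12) + 7.58·e^(−0.0668·10/12) = 18.2012
Fair futures F* = (S − I)·e^(rT) = (558.56 − 18.2012)·e^0.083500 = 540.3588 × 1.087085 = 587.4159
Market CHF 605.57 > fair 587.4159: forward overpriced → cash-and-carry (borrow at r, buy the stock and collect the dividends, short the forward).
Profit at T = |F_mkt − F*| = |605.57 − 587.4159| = CHF 18.15 per share

CHF 18.15 per share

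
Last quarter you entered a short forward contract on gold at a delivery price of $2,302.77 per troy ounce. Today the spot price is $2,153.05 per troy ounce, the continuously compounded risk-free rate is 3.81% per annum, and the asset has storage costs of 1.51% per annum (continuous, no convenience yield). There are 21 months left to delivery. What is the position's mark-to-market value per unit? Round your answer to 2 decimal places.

Current fair forward for the remaining 21 months: F = S·e^((r + u)·T), (r + u) = 0.0381 + 0.0151 = 0.0532
F = 2153.05 · e^(0.0532 × 21/12) = 2153.05 × 1.09757149 = 2363.1263
Value of long forward = (F − K)·e^(−rT) = (2363.1263 − 2302.77) · e^(−0.0381·21/12)
= 60.3563 × 0.93549919 = 56.46
Short position value = −(long value) = -$56.46

-$56.46 per troy ounce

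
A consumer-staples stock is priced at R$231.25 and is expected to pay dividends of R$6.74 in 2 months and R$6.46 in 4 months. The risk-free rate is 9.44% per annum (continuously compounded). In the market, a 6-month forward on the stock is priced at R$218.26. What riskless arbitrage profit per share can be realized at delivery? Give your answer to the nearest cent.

R$10.65 per share

PV(dividends) I = 6.74·e^(−0.0944·2/12) + 6.46·e^(−0.0944·4/12) = 12.8947
Fair forward F* = (S − I)·e^(rT) = (231.25 − 12.8947)·e^0.047200 = 218.3553 × 1.048332 = 228.9088
Market R$218.26 < fair 228.9088: forward underpriced → reverse cash-and-carry (short the stock, invest proceeds at r, pay the dividends, go long the forward).
Profit at T = |F_mkt − F*| = |218.26 − 228.9088| = R$10.65 per share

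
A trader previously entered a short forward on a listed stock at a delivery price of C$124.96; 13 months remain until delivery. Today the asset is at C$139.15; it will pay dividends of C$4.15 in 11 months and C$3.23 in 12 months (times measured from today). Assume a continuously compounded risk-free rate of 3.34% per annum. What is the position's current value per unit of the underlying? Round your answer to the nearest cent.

-C$11.48

PV(remaining dividends) I = 4.15·e^(−0.0334·11/12) + 3.23·e^(−0.0334·12/12) = 7.1488
Current forward F = (S − I)·e^(rT) = (139.15 − 7.1488)·e^(0.0334·13/12) = 132.0012 × 1.036846 = 136.8649
Value (long) = (F − K)·e^(−rT) = (136.8649 − 124.96) × 0.964463 = 11.4818
Short position value = −(long value) = -C$11.48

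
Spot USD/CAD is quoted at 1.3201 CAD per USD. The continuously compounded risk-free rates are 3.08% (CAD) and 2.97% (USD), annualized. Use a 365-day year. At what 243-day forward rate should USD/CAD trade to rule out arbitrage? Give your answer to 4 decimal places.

1.3211

F = S·e^((r_CAD − r_USD)T) = 1.3201 · e^((0.0308 − 0.0297) × 243/365)
= 1.3201 · e^0.000732 = 1.3201 × 1.000732
F = 1.3211 CAD per USD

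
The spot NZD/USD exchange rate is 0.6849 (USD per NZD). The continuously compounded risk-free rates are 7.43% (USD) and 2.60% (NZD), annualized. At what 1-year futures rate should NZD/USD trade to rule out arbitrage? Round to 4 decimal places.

F = S·e^((r_USD − r_NZD)T) = 0.6849 · e^((0.0743 − 0.0260) × 12/12)
= 0.6849 · e^0.048300 = 0.6849 × 1.049485
F = 0.7188 USD per NZD

0.7188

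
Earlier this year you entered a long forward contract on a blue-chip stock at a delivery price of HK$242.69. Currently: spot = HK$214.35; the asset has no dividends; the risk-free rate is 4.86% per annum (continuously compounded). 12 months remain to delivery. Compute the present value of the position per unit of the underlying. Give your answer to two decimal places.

-HK$16.83

Current fair forward for the remaining 12 months: F = S·e^(r·T), r = 0.0486
F = 214.35 · e^(0.0486 × 12/12) = 214.35 × 1.049800 = 225.0246
Value of long forward = (F − K)·e^(−rT) = (225.0246 − 242.69) · e^(−0.0486·12/12)
= -17.6654 × 0.952562 = -16.83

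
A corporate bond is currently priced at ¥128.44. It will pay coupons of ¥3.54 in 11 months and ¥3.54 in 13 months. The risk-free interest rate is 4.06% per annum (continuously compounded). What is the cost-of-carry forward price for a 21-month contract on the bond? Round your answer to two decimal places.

¥130.60

PV(coupons) I = 3.54·e^(−0.0406·11/12) + 3.54·e^(−0.0406·13/12)
I = 3.4107 + 3.3877 = 6.7984
F = (S − I)·e^(rT) = (128.44 − 6.7984) · e^(0.0406·21/12)
= 121.6416 · e^0.071050 = 121.6416 × 1.073635 = ¥130.60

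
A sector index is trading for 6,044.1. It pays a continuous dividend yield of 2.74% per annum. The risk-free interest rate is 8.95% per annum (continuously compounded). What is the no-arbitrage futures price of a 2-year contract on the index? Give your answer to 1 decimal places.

6,843.4

F = S·e^((r − q)T) = 6044.1 · e^((0.0895 − 0.0274) × 2)
= 6044.1 · e^0.124200 = 6044.1 × 1.132242
F = 6,843.4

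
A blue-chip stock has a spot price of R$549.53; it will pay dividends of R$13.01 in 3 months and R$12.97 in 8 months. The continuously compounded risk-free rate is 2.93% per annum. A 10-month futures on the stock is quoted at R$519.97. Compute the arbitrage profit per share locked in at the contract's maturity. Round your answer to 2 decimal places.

PV(dividends) I = 13.01·e^(−0.0293·3/12) + 12.97·e^(−0.0293·8/12) = 25.6342
Fair futures F* = (S − I)·e^(rT) = (549.53 − 25.6342)·e^0.024417 = 523.8958 × 1.024718 = 536.8455
Market R$519.97 < fair 536.8455: forward underpriced → reverse cash-and-carry (short the stock, invest proceeds at r, pay the dividends, go long the forward).
Profit at T = |F_mkt − F*| = |519.97 − 536.8455| = R$16.88 per share

R$16.88 per share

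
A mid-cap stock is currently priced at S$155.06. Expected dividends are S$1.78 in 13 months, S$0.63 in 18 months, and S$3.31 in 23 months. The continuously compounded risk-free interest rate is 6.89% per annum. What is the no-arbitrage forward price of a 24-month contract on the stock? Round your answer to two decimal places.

PV(dividends) I = 1.78·e^(−0.0689·13/12) + 0.63·e^(−0.0689·18/12) + 3.31·e^(−0.0689·23/12)
I = 1.6520 + 0.5681 + 2.9005 = 5.1206
F = (S − I)·e^(rT) = (155.06 − 5.1206) · e^(0.0689·24/12)
= 149.9394 · e^0.137800 = 149.9394 × 1.147746 = S$172.09

S$172.09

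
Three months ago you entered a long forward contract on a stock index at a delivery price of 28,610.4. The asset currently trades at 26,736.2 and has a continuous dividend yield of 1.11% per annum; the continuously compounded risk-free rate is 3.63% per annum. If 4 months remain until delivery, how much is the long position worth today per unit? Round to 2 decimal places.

Current fair forward for the remaining 4 months: F = S·e^((r − q)·T), (r − q) = 0.0363 − 0.0111 = 0.0252
F = 26736.2 · e^(0.0252 × 4/12) = 26736.2 × 1.00843538 = 26961.7300
Value of long forward = (F − K)·e^(−rT) = (26961.7300 − 28610.4) · e^(−0.0363·4/12)
= -1648.6700 × 0.98797291 = -1628.84

-1628.84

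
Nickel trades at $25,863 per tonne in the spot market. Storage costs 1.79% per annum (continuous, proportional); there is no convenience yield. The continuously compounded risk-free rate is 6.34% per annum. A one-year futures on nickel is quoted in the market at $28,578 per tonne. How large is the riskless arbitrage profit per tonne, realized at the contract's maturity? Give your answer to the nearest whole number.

$525 per tonne

Fair futures: F* = S·e^(carry·T), with carry = (r + u) = 0.0634 + 0.0179 = 0.0813
F* = 25863 · e^(0.0813 × 12/12) = 25863 · e^0.081300 = 25863 × 1.084696 = $28053.4926
Market $28578 > fair $28053.4926: forward overpriced → cash-and-carry (buy spot, short the forward).
At maturity, profit = |F_mkt − F*| = |28578 − 28053.4926| = $525 per tonne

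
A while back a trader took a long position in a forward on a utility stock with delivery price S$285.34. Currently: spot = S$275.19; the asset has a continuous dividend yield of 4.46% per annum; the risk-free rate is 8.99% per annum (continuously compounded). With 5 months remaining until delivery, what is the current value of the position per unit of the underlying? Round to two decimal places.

-S$4.73

Current fair forward for the remaining 5 months: F = S·e^((r − q)·T), (r − q) = 0.0899 − 0.0446 = 0.0453
F = 275.19 · e^(0.0453 × 5/12) = 275.19 × 1.019054 = 280.4335
Value of long forward = (F − K)·e^(−rT) = (280.4335 − 285.34) · e^(−0.0899·5/12)
= -4.9065 × 0.963235 = -4.73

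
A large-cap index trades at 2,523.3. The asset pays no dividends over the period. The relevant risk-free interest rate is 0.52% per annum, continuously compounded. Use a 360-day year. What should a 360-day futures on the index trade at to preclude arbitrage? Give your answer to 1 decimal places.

F = S·e^(rT) = 2523.3 · e^(0.0052 × 360/360)
= 2523.3 · e^0.005200 = 2523.3 × 1.005214
F = 2,536.5

2,536.5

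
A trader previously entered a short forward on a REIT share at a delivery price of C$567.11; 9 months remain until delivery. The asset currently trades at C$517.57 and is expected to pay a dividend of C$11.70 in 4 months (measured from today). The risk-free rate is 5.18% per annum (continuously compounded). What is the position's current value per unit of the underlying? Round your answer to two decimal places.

PV(remaining dividends) I = 11.70·e^(−0.0518·4/12) = 11.4997
Current forward F = (S − I)·e^(rT) = (517.57 − 11.4997)·e^(0.0518·9/12) = 506.0703 × 1.039615 = 526.1183
Value (long) = (F − K)·e^(−rT) = (526.1183 − 567.11) × 0.961895 = -39.4297
Short position value = −(long value) = C$39.43

C$39.43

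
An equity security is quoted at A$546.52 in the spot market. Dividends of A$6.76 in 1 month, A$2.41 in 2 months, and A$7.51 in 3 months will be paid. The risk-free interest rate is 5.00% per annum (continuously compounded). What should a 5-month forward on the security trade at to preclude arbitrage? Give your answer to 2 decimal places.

A$541.14

PV(dividends) I = 6.76·e^(−0.0500·1/12) + 2.41·e^(−0.0500·2/12) + 7.51·e^(−0.0500·3/12)
I = 6.7319 + 2.3900 + 7.4167 = 16.5386
F = (S − I)·e^(rT) = (546.52 − 16.5386) · e^(0.0500·5/12)
= 529.9814 · e^0.020833 = 529.9814 × 1.021052 = A$541.14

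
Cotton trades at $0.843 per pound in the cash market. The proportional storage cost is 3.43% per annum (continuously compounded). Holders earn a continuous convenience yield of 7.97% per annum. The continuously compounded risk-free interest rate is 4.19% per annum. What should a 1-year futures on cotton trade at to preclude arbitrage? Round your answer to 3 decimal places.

$0.840 per pound

Net carry = r + u − y = 0.0419 + 0.0343 − 0.0797 = -0.0035
F = S·e^((r+u−y)T) = 0.843 · e^(-0.0035 × 1) = 0.843 · e^-0.003500
= 0.843 × 0.996506 = $0.840 per pound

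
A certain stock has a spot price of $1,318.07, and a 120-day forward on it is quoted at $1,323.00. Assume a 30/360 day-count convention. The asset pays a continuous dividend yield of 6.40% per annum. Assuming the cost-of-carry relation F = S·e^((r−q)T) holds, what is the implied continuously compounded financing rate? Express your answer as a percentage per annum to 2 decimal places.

7.52%

From F = S·e^((r−q)T): (r − q) = ln(F/S)/T
ln(1323.00/1318.07) = ln(1.003740) = 0.003733
(r − q) = 0.003733 / (120/360) = 0.011199
r = ln(F/S)/T + q = 0.011199 + 0.0640 = 0.075199
r = 7.52%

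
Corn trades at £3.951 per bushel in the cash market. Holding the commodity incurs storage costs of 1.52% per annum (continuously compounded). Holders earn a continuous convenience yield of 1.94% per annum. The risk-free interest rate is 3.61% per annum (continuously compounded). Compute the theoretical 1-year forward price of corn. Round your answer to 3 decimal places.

Net carry = r + u − y = 0.0361 + 0.0152 − 0.0194 = 0.0319
F = S·e^((r+u−y)T) = 3.951 · e^(0.0319 × 1) = 3.951 · e^0.031900
= 3.951 × 1.032414 = £4.079 per bushel

£4.079 per bushel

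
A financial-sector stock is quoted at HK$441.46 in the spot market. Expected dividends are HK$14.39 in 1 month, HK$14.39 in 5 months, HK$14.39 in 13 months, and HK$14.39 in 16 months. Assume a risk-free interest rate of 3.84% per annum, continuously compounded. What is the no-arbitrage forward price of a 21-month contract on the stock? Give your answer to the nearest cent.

PV(dividends) I = 14.39·e^(−0.0384·1/12) + 14.39·e^(−0.0384·5/12) + 14.39·e^(−0.0384·13/12) + 14.39·e^(−0.0384·16/12)
I = 14.3440 + 14.1616 + 13.8037 + 13.6718 = 55.9811
F = (S − I)·e^(rT) = (441.46 − 55.9811) · e^(0.0384·21/12)
= 385.4789 · e^0.067200 = 385.4789 × 1.069509 = HK$412.27

HK$412.27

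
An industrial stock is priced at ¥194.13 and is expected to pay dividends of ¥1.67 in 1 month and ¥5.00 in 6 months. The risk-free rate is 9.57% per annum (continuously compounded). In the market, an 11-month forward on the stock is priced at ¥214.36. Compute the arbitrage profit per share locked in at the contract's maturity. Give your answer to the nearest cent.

¥9.44 per share

PV(dividends) I = 1.67·e^(−0.0957·1/12) + 5.00·e^(−0.0957·6/12) = 6.4231
Fair forward F* = (S − I)·e^(rT) = (194.13 − 6.4231)·e^0.087725 = 187.7069 × 1.091688 = 204.9174
Market ¥214.36 > fair 204.9174: forward overpriced → cash-and-carry (borrow at r, buy the stock and collect the dividends, short the forward).
Profit at T = |F_mkt − F*| = |214.36 − 204.9174| = ¥9.44 per share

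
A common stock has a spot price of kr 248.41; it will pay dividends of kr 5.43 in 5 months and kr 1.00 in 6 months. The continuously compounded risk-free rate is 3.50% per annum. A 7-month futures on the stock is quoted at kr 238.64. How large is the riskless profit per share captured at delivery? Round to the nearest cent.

kr 8.43 per share

PV(dividends) I = 5.43·e^(−0.0350·5/12) + 1.00·e^(−0.0350·6/12) = 6.3340
Fair futures F* = (S − I)·e^(rT) = (248.41 − 6.3340)·e^0.020417 = 242.0760 × 1.020627 = 247.0693
Market kr 238.64 < fair 247.0693: forward underpriced → reverse cash-and-carry (short the stock, invest proceeds at r, pay the dividends, go long the forward).
Profit at T = |F_mkt − F*| = |238.64 − 247.0693| = kr 8.43 per share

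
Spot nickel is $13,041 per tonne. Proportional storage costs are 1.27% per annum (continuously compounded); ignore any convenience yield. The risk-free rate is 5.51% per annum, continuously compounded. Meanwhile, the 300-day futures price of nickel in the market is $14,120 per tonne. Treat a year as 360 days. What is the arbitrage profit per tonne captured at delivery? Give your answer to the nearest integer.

$321 per tonne

Fair futures: F* = S·e^(carry·T), with carry = (r + u) = 0.0551 + 0.0127 = 0.0678
F* = 13041 · e^(0.0678 × 300/360) = 13041 · e^0.056500 = 13041 × 1.058127 = $13799.0342
Market $14120 > fair $13799.0342: forward overpriced → cash-and-carry (buy spot, short the forward).
At maturity, profit = |F_mkt − F*| = |14120 − 13799.0342| = $321 per tonne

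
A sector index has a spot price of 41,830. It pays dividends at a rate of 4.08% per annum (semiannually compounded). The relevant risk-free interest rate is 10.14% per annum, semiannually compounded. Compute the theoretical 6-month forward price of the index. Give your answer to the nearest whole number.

F = S · (1+r/2)^(2T) / (1+q/2)^(2T)
= 41830 × 1.050700 / 1.020400 = 41830 × 1.029694
F = 43,072

43,072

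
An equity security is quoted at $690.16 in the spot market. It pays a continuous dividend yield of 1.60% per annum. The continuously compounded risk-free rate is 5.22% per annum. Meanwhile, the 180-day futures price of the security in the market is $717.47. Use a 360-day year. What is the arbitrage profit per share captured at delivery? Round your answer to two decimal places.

Fair futures: F* = S·e^(carry·T), with carry = (r − q) = 0.0522 − 0.0160 = 0.0362
F* = 690.16 · e^(0.0362 × 180/360) = 690.16 · e^0.018100 = 690.16 × 1.018265 = $702.7658
Market $717.47 > fair $702.7658: forward overpriced → cash-and-carry (buy spot, short the forward).
At maturity, profit = |F_mkt − F*| = |717.47 − 702.7658| = $14.70 per share

$14.70 per share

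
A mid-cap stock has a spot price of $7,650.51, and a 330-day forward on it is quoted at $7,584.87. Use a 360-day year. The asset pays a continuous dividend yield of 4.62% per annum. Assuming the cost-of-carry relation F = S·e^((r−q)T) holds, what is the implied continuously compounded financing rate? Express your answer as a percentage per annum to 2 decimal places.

From F = S·e^((r−q)T): (r − q) = ln(F/S)/T
ln(7584.87/7650.51) = ln(0.991420) = -0.008617
(r − q) = -0.008617 / (330/360) = -0.009400
r = ln(F/S)/T + q = -0.009400 + 0.0462 = 0.036800
r = 3.68%

3.68%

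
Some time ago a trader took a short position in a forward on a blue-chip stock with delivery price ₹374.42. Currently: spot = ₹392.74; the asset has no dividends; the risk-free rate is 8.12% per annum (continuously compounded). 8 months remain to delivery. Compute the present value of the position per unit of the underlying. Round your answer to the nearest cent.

Current fair forward for the remaining 8 months: F = S·e^(r·T), r = 0.0812
F = 392.74 · e^(0.0812 × 8/12) = 392.74 × 1.055625 = 414.5862
Value of long forward = (F − K)·e^(−rT) = (414.5862 − 374.42) · e^(−0.0812·8/12)
= 40.1662 × 0.947306 = 38.05
Short position value = −(long value) = -₹38.05

-₹38.05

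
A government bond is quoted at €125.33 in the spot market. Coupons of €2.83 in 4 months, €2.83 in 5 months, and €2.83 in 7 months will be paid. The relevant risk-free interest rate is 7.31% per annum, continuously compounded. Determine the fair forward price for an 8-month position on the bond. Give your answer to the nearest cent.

€122.96

PV(coupons) I = 2.83·e^(−0.0731·4/12) + 2.83·e^(−0.0731·5/12) + 2.83·e^(−0.0731·7/12)
I = 2.7619 + 2.7451 + 2.7119 = 8.2189
F = (S − I)·e^(rT) = (125.33 − 8.2189) · e^(0.0731·8/12)
= 117.1111 · e^0.048733 = 117.1111 × 1.049940 = €122.96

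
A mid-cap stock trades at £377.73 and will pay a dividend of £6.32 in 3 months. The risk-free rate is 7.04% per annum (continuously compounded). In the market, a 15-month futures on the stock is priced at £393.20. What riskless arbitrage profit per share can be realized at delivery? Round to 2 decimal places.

PV(dividends) I = 6.32·e^(−0.0704·3/12) = 6.2097
Fair futures F* = (S − I)·e^(rT) = (377.73 − 6.2097)·e^0.088000 = 371.5203 × 1.091988 = 405.6957
Market £393.20 < fair 405.6957: forward underpriced → reverse cash-and-carry (short the stock, invest proceeds at r, pay the dividends, go long the forward).
Profit at T = |F_mkt − F*| = |393.20 − 405.6957| = £12.50 per share

£12.50 per share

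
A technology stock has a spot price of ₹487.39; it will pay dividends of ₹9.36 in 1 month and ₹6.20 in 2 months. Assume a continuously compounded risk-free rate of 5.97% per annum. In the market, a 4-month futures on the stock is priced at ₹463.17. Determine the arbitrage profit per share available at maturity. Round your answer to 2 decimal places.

₹18.25 per share

PV(dividends) I = 9.36·e^(−0.0597·1/12) + 6.20·e^(−0.0597·2/12) = 15.4522
Fair futures F* = (S − I)·e^(rT) = (487.39 − 15.4522)·e^0.019900 = 471.9378 × 1.020099 = 481.4233
Market ₹463.17 < fair 481.4233: forward underpriced → reverse cash-and-carry (short the stock, invest proceeds at r, pay the dividends, go long the forward).
Profit at T = |F_mkt − F*| = |463.17 − 481.4233| = ₹18.25 per share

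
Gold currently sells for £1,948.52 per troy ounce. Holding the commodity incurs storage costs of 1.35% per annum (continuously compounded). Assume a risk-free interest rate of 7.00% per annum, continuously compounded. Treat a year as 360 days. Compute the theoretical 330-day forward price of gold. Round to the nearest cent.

Net carry = r + u − y = 0.0700 + 0.0135 − 0.0000 = 0.0835
F = S·e^((r+u−y)T) = 1948.52 · e^(0.0835 × 330/360) = 1948.52 · e^0.07654167
= 1948.52 × 1.07954717 = £2,103.52 per troy ounce

£2,103.52 per troy ounce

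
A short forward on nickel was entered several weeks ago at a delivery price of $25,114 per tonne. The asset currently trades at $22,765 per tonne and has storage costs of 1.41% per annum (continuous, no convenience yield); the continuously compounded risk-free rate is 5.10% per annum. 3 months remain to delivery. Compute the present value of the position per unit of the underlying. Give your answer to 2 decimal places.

Current fair forward for the remaining 3 months: F = S·e^((r + u)·T), (r + u) = 0.0510 + 0.0141 = 0.0651
F = 22765 · e^(0.0651 × 3/12) = 22765 × 1.01640816 = 23138.5318
Value of long forward = (F − K)·e^(−rT) = (23138.5318 − 25114) · e^(−0.0510·3/12)
= -1975.4682 × 0.98733094 = -1950.44
Short position value = −(long value) = $1950.44

$1950.44 per tonne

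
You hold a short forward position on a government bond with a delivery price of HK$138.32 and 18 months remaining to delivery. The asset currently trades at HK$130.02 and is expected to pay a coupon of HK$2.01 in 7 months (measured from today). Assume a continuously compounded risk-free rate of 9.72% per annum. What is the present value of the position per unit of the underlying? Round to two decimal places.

PV(remaining coupons) I = 2.01·e^(−0.0972·7/12) = 1.8992
Current forward F = (S − I)·e^(rT) = (130.02 − 1.8992)·e^(0.0972·18/12) = 128.1208 × 1.156965 = 148.2313
Value (long) = (F − K)·e^(−rT) = (148.2313 − 138.32) × 0.864331 = 8.5666
Short position value = −(long value) = -HK$8.57

-HK$8.57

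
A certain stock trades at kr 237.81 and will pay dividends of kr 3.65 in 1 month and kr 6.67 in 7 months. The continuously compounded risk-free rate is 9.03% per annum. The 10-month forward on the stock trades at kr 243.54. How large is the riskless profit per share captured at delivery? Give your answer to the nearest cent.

kr 2.13 per share

PV(dividends) I = 3.65·e^(−0.0903·1/12) + 6.67·e^(−0.0903·7/12) = 9.9504
Fair forward F* = (S − I)·e^(rT) = (237.81 − 9.9504)·e^0.075250 = 227.8596 × 1.078154 = 245.6677
Market kr 243.54 < fair 245.6677: forward underpriced → reverse cash-and-carry (short the stock, invest proceeds at r, pay the dividends, go long the forward).
Profit at T = |F_mkt − F*| = |243.54 − 245.6677| = kr 2.13 per share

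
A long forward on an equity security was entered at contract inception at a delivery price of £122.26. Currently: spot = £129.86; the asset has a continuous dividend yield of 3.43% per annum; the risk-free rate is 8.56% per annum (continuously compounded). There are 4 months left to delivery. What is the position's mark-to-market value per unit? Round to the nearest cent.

£9.56

Current fair forward for the remaining 4 months: F = S·e^((r − q)·T), (r − q) = 0.0856 − 0.0343 = 0.0513
F = 129.86 · e^(0.0513 × 4/12) = 129.86 × 1.017247 = 132.0997
Value of long forward = (F − K)·e^(−rT) = (132.0997 − 122.26) · e^(−0.0856·4/12)
= 9.8397 × 0.971870 = 9.56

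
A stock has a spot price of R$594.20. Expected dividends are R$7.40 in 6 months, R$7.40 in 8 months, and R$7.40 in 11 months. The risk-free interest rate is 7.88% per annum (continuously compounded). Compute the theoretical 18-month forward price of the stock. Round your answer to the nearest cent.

R$645.10

PV(dividends) I = 7.40·e^(−0.0788·6/12) + 7.40·e^(−0.0788·8/12) + 7.40·e^(−0.0788·11/12)
I = 7.1141 + 7.0213 + 6.8843 = 21.0197
F = (S − I)·e^(rT) = (594.20 − 21.0197) · e^(0.0788·18/12)
= 573.1803 · e^0.118200 = 573.1803 × 1.125469 = R$645.10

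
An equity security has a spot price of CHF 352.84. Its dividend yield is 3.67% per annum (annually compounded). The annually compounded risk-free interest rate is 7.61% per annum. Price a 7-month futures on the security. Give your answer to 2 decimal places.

F = S · (1+r)^T / (1+q)^T
= 352.84 × 1.043712 / 1.021247 = 352.84 × 1.021998
F = CHF 360.60

CHF 360.60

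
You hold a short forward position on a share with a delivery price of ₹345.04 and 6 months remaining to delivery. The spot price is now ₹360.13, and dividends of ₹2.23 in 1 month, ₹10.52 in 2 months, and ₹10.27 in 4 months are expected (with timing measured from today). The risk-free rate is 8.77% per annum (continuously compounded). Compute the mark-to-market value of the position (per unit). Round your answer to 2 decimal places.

-₹7.34

PV(remaining dividends) I = 2.23·e^(−0.0877·1/12) + 10.52·e^(−0.0877·2/12) + 10.27·e^(−0.0877·4/12) = 22.5552
Current forward F = (S − I)·e^(rT) = (360.13 − 22.5552)·e^(0.0877·6/12) = 337.5748 × 1.044826 = 352.7069
Value (long) = (F − K)·e^(−rT) = (352.7069 − 345.04) × 0.957098 = 7.3380
Short position value = −(long value) = -₹7.34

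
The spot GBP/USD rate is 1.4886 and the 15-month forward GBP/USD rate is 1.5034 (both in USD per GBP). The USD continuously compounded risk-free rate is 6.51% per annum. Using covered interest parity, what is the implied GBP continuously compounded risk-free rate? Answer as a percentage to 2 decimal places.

5.72%

F = S·e^((r_USD − r_GBP)T) ⇒ r_GBP = r_USD − ln(F/S)/T
ln(1.5034/1.4886) = 0.009893; /(15/12) = 0.007914
r_GBP = 0.0651 − 0.007914 = 0.057186
r_GBP = 5.72%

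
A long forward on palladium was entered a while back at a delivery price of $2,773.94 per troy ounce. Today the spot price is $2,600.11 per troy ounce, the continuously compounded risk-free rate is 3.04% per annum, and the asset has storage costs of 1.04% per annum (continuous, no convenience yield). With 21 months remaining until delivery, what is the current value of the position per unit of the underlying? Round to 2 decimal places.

$17.64 per troy ounce

Current fair forward for the remaining 21 months: F = S·e^((r + u)·T), (r + u) = 0.0304 + 0.0104 = 0.0408
F = 2600.11 · e^(0.0408 × 21/12) = 2600.11 × 1.07401074 = 2792.5461
Value of long forward = (F − K)·e^(−rT) = (2792.5461 − 2773.94) · e^(−0.0304·21/12)
= 18.6061 × 0.94819036 = 17.64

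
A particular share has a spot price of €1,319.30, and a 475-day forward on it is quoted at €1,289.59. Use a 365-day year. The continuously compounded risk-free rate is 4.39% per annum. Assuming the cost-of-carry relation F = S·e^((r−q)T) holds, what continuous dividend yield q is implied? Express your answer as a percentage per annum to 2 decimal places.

6.14%

From F = S·e^((r−q)T): (r − q) = ln(F/S)/T
ln(1289.59/1319.30) = ln(0.977480) = -0.022777
(r − q) = -0.022777 / (475/365) = -0.017502
q = r − ln(F/S)/T = 0.0439 + 0.017502 = 0.061402
q = 6.14%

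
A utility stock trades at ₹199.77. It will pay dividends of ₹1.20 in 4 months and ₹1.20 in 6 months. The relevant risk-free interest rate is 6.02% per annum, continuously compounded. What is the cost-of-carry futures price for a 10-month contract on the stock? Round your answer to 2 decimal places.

₹207.59

PV(dividends) I = 1.20·e^(−0.0602·4/12) + 1.20·e^(−0.0602·6/12)
I = 1.1762 + 1.1644 = 2.3406
F = (S − I)·e^(rT) = (199.77 − 2.3406) · e^(0.0602·10/12)
= 197.4294 · e^0.050167 = 197.4294 × 1.051447 = ₹207.59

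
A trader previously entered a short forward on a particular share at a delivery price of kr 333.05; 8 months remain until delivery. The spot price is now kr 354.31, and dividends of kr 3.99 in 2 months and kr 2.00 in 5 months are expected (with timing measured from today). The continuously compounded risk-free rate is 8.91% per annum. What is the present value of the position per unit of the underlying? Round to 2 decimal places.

-kr 34.61

PV(remaining dividends) I = 3.99·e^(−0.0891·2/12) + 2.00·e^(−0.0891·5/12) = 5.8583
Current forward F = (S − I)·e^(rT) = (354.31 − 5.8583)·e^(0.0891·8/12) = 348.4517 × 1.061200 = 369.7769
Value (long) = (F − K)·e^(−rT) = (369.7769 − 333.05) × 0.942330 = 34.6089
Short position value = −(long value) = -kr 34.61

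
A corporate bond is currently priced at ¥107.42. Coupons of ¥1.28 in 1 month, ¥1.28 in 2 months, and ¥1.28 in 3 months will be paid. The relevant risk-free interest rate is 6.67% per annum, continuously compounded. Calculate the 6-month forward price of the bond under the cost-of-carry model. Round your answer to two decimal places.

¥107.14

PV(coupons) I = 1.28·e^(−0.0667·1/12) + 1.28·e^(−0.0667·2/12) + 1.28·e^(−0.0667·3/12)
I = 1.2729 + 1.2658 + 1.2588 = 3.7975
F = (S − I)·e^(rT) = (107.42 − 3.7975) · e^(0.0667·6/12)
= 103.6225 · e^0.033350 = 103.6225 × 1.033912 = ¥107.14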